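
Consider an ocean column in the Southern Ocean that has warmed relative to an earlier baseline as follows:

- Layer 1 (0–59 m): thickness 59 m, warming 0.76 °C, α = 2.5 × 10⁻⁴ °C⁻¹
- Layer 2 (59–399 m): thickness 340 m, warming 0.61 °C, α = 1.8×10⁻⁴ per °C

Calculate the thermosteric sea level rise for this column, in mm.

0–59 m: 0.76 × 2.5×10⁻⁴ × 59 = 0.01121 m
Layer 2: 340 × 0.61 × 1.8×10⁻⁴ = 0.037332 m
Δh = 0.01121 + 0.037332 = 0.048542 m ≈ 49 mm

about 49 mm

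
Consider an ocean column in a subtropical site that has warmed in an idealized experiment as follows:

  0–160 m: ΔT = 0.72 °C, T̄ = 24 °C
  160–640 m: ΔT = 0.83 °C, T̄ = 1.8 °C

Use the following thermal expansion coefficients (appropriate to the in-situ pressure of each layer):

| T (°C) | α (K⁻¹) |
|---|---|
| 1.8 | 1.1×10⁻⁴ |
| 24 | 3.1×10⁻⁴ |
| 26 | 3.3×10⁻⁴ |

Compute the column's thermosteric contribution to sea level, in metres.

Δh ≈ 0.0795 m

Layer 1 at 24 °C → α = 3.1×10⁻⁴ K⁻¹
Layer 2 at 1.8 °C → α = 1.1×10⁻⁴ K⁻¹
Layer 1: 160 × 0.72 × 3.1×10⁻⁴ = 0.035712 m
Layer 2: 0.83 × 1.1×10⁻⁴ × 480 = 0.043824 m
Δh = 0.035712 + 0.043824 = 0.079536 m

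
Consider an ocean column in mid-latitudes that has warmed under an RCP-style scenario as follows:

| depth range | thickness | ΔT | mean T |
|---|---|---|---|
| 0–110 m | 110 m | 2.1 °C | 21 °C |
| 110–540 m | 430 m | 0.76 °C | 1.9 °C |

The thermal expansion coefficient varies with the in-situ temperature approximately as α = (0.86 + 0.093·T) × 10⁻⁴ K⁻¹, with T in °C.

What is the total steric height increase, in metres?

Δh ≈ 0.099 m

Layer 1: α = (0.86 + 0.093×21)×10⁻⁴ = 2.813×10⁻⁴ K⁻¹
Layer 2: α = (0.86 + 0.093×1.9)×10⁻⁴ = 1.0367×10⁻⁴ K⁻¹
Layer 1: 2.813×10⁻⁴ × 2.1 × 110 = 0.0649803 m
110–540 m: 0.76 × 430 × 1.0367×10⁻⁴ = 0.033879356 m
Δh = 0.0649803 + 0.033879356 = 0.098859656 m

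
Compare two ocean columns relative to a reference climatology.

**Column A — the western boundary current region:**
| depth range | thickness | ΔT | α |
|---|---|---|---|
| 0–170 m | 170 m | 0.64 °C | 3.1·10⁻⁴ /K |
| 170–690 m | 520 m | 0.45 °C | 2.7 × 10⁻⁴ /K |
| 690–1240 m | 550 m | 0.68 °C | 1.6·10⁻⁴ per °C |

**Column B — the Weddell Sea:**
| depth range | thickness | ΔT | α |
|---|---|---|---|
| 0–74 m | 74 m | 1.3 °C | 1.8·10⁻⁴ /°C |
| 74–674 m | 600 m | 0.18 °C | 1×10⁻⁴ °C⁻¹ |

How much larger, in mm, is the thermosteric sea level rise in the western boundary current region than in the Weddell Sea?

A 0–170 m: 170 × 0.64 × 3.1×10⁻⁴ = 0.033728 m
A 520 × 0.45 × 2.7×10⁻⁴ = 0.06318 m
A Layer 3: 0.68 × 550 × 1.6×10⁻⁴ = 0.05984 m
A total: 0.156748 m
B Layer 1: 1.8×10⁻⁴ × 1.3 × 74 = 0.017316 m
B 1×10⁻⁴ × 0.18 × 600 = 0.01080 m
B total: 0.028116 m
Difference: 0.156748 − 0.028116 = 0.128632 m

129 mm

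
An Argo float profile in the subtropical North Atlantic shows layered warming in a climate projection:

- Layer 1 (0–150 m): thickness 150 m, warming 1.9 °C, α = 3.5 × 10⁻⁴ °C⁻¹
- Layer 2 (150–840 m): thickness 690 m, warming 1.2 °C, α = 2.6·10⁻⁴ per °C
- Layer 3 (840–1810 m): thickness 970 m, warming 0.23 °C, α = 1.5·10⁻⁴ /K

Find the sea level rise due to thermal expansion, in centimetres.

35 cm

Layer 1: 3.5×10⁻⁴ × 150 × 1.9 = 0.09975 m
150–840 m: 1.2 × 690 × 2.6×10⁻⁴ = 0.21528 m
840–1810 m: 0.23 × 970 × 1.5×10⁻⁴ = 0.033465 m
Δh = 0.09975 + 0.21528 + 0.033465 = 0.348495 m ≈ 35 cm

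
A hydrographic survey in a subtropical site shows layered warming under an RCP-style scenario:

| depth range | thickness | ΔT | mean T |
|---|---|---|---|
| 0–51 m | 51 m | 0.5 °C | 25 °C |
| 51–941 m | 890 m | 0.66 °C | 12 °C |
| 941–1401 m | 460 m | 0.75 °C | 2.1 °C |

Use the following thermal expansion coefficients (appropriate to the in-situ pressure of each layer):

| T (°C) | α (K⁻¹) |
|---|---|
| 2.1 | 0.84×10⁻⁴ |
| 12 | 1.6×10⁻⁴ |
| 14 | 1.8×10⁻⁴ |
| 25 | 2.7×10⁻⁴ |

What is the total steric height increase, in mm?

Layer 1 at 25 °C → α = 2.7×10⁻⁴ K⁻¹
Layer 2 at 12 °C → α = 1.6×10⁻⁴ K⁻¹
Layer 3 at 2.1 °C → α = 0.84×10⁻⁴ K⁻¹
51 × 0.5 × 2.7×10⁻⁴ = 0.006885 m
Layer 2: 890 × 1.6×10⁻⁴ × 0.66 = 0.093984 m
941–1401 m: 0.75 × 0.84×10⁻⁴ × 460 = 0.02898 m
Δh = 0.006885 + 0.093984 + 0.02898 = 0.129849 m

130 mm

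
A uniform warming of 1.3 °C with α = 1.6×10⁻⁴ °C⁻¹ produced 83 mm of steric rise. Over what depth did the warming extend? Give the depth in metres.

H ≈ 400 m

H = Δh/(αΔT) = 0.083 / (1.6×10⁻⁴ × 1.3) ≈ 399.0 m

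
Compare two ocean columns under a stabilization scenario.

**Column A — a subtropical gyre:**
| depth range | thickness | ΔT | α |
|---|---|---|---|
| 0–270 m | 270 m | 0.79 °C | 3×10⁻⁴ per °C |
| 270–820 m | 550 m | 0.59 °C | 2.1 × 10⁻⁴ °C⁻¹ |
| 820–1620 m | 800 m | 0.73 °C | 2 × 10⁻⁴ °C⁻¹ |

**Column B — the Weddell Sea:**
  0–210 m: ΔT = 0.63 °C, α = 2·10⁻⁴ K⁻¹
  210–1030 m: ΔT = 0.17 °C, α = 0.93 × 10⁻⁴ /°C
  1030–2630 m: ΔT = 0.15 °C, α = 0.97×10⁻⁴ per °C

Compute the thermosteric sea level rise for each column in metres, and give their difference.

A: 0.249 m; B: 0.0627 m; difference 0.186 m

A 270 × 3×10⁻⁴ × 0.79 = 0.06399 m
A 270–820 m: 550 × 2.1×10⁻⁴ × 0.59 = 0.068145 m
A 2×10⁻⁴ × 0.73 × 800 = 0.11680 m
A total: 0.248935 m
B 210 × 2×10⁻⁴ × 0.63 = 0.02646 m
B 820 × 0.17 × 0.93×10⁻⁴ = 0.0129642 m
B 1600 × 0.97×10⁻⁴ × 0.15 = 0.02328 m
B total: 0.0627042 m
Difference: 0.248935 − 0.0627042 = 0.1862308 m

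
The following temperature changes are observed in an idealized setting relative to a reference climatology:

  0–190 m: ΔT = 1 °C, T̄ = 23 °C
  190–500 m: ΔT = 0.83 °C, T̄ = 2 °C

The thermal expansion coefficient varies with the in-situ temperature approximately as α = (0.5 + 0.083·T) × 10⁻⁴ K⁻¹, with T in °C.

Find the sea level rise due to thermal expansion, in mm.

Layer 1: α = (0.5 + 0.083×23)×10⁻⁴ = 2.409×10⁻⁴ K⁻¹
Layer 2: α = (0.5 + 0.083×2)×10⁻⁴ = 0.666×10⁻⁴ K⁻¹
Layer 1: 1 × 2.409×10⁻⁴ × 190 = 0.045771 m
Layer 2: 310 × 0.666×10⁻⁴ × 0.83 = 0.01713618 m
Δh = 0.045771 + 0.01713618 = 0.06290718 m

63 mm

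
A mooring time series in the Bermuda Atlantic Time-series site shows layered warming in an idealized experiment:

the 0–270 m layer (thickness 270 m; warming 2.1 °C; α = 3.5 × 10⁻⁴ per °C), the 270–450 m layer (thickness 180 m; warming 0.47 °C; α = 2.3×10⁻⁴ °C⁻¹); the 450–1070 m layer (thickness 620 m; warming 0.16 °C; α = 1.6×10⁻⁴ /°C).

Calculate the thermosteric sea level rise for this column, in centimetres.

Layer 1: 2.1 × 270 × 3.5×10⁻⁴ = 0.19845 m
Layer 2: 0.47 × 2.3×10⁻⁴ × 180 = 0.019458 m
450–1070 m: 620 × 0.16 × 1.6×10⁻⁴ = 0.015872 m
Δh = 0.19845 + 0.019458 + 0.015872 = 0.23378 m ≈ 23.4 cm

Δh ≈ 23.4 cm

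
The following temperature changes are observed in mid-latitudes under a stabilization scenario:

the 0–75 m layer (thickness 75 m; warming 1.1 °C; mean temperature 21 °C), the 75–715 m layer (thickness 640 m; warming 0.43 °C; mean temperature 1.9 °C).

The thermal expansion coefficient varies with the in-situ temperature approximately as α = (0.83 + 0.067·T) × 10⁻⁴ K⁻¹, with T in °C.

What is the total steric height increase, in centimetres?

Δh ≈ 4.48 cm

Layer 1: α = (0.83 + 0.067×21)×10⁻⁴ = 2.237×10⁻⁴ K⁻¹
Layer 2: α = (0.83 + 0.067×1.9)×10⁻⁴ = 0.9573×10⁻⁴ K⁻¹
0–75 m: 75 × 2.237×10⁻⁴ × 1.1 = 0.01845525 m
0.9573×10⁻⁴ × 0.43 × 640 = 0.026344896 m
Δh = 0.01845525 + 0.026344896 = 0.044800146 m ≈ 4.48 cm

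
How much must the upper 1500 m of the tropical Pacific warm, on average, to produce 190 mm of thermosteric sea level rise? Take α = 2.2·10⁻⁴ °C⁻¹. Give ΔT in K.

ΔT ≈ 0.58 K

ΔT = Δh/(αH) = 0.19 / (2.2×10⁻⁴ × 1500) ≈ 0.5758 K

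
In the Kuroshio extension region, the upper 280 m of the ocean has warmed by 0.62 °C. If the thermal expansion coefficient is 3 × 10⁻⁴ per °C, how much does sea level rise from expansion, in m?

about 0.0521 m

Δh = αΔT·H = 3×10⁻⁴ × 0.62 × 280 = 0.05208 m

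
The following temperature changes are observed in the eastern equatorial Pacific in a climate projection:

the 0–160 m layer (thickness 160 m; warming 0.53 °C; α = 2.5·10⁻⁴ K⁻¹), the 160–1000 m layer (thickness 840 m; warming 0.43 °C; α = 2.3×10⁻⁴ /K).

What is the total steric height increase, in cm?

Δh ≈ 10.4 cm

160 × 2.5×10⁻⁴ × 0.53 = 0.02120 m
Layer 2: 840 × 0.43 × 2.3×10⁻⁴ = 0.083076 m
Δh = 0.02120 + 0.083076 = 0.104276 m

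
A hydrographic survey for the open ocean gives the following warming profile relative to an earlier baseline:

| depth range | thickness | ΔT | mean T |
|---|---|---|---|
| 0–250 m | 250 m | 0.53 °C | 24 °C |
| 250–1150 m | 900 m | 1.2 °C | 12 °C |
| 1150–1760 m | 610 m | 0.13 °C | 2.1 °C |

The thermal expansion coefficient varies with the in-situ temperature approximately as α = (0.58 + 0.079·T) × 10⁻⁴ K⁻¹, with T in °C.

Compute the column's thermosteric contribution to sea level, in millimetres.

Layer 1: α = (0.58 + 0.079×24)×10⁻⁴ = 2.476×10⁻⁴ K⁻¹
Layer 2: α = (0.58 + 0.079×12)×10⁻⁴ = 1.528×10⁻⁴ K⁻¹
Layer 3: α = (0.58 + 0.079×2.1)×10⁻⁴ = 0.7459×10⁻⁴ K⁻¹
Layer 1: 250 × 2.476×10⁻⁴ × 0.53 = 0.032807 m
1.2 × 1.528×10⁻⁴ × 900 = 0.165024 m
Layer 3: 610 × 0.7459×10⁻⁴ × 0.13 = 0.005914987 m
Δh = 0.032807 + 0.165024 + 0.005914987 = 0.203745987 m ≈ 204 mm

Δh = 204 mm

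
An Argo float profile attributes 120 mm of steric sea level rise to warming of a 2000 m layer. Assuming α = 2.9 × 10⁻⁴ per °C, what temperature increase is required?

ΔT = Δh/(αH) = 0.12 / (2.9×10⁻⁴ × 2000) ≈ 0.2069 K

about 0.207 K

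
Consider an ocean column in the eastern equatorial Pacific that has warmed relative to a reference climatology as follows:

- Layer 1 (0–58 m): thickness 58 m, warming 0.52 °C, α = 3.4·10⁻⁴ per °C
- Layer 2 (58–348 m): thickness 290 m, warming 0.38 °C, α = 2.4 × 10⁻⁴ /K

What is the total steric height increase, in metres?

Layer 1: 58 × 0.52 × 3.4×10⁻⁴ = 0.0102544 m
Layer 2: 290 × 0.38 × 2.4×10⁻⁴ = 0.026448 m
Δh = 0.0102544 + 0.026448 = 0.0367024 m ≈ 0.0367 m

0.0367 m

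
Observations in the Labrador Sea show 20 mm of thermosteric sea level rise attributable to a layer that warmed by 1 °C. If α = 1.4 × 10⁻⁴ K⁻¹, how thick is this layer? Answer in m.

143 m

H = Δh/(αΔT) = 0.02 / (1.4×10⁻⁴ × 1) ≈ 142.9 m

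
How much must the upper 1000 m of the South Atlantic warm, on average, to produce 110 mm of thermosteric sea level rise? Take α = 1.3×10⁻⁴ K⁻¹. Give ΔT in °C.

about 0.846 °C

ΔT = Δh/(αH) = 0.11 / (1.3×10⁻⁴ × 1000) ≈ 0.8462 °C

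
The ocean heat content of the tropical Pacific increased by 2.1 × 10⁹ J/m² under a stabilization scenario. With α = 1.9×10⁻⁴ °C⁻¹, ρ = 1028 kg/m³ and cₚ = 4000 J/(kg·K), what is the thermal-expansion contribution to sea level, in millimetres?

Δh = αQ/(ρcₚ) = 1.9×10⁻⁴ × 2.1×10⁹ / (1028 × 4000) ≈ 0.097033 m

97.0 mm of thermosteric rise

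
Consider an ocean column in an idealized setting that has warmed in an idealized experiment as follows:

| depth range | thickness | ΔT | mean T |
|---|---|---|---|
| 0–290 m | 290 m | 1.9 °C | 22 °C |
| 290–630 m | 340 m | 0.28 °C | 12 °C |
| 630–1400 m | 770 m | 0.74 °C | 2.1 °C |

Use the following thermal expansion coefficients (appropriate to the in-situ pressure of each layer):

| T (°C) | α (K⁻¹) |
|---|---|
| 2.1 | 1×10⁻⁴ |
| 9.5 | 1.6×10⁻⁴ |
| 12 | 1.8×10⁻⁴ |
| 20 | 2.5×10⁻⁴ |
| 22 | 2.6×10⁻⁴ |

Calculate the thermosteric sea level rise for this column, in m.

about 0.217 m

Layer 1 at 22 °C → α = 2.6×10⁻⁴ K⁻¹
Layer 2 at 12 °C → α = 1.8×10⁻⁴ K⁻¹
Layer 3 at 2.1 °C → α = 1×10⁻⁴ K⁻¹
1.9 × 2.6×10⁻⁴ × 290 = 0.14326 m
340 × 0.28 × 1.8×10⁻⁴ = 0.017136 m
630–1400 m: 0.74 × 770 × 1×10⁻⁴ = 0.05698 m
Δh = 0.14326 + 0.017136 + 0.05698 = 0.217376 m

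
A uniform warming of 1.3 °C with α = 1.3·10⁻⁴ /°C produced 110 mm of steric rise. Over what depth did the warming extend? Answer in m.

about 651 m

H = Δh/(αΔT) = 0.11 / (1.3×10⁻⁴ × 1.3) ≈ 650.9 m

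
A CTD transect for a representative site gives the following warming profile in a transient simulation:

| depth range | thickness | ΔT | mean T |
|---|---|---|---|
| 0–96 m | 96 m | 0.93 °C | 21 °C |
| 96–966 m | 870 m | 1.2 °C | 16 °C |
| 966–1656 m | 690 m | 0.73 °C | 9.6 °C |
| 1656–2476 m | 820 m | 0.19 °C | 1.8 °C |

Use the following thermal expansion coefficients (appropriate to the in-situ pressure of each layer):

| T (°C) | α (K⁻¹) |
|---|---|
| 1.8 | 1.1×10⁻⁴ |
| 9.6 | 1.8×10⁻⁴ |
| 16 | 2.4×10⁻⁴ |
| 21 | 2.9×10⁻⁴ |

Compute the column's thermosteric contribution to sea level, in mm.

384 mm

Layer 1 at 21 °C → α = 2.9×10⁻⁴ K⁻¹
Layer 2 at 16 °C → α = 2.4×10⁻⁴ K⁻¹
Layer 3 at 9.6 °C → α = 1.8×10⁻⁴ K⁻¹
Layer 4 at 1.8 °C → α = 1.1×10⁻⁴ K⁻¹
2.9×10⁻⁴ × 96 × 0.93 = 0.0258912 m
96–966 m: 1.2 × 2.4×10⁻⁴ × 870 = 0.25056 m
690 × 0.73 × 1.8×10⁻⁴ = 0.090666 m
1656–2476 m: 1.1×10⁻⁴ × 820 × 0.19 = 0.017138 m
Δh = 0.0258912 + 0.25056 + 0.090666 + 0.017138 = 0.3842552 m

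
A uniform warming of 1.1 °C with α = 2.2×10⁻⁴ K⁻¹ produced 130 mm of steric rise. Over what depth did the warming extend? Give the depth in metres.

H ≈ 540 m

H = Δh/(αΔT) = 0.13 / (2.2×10⁻⁴ × 1.1) ≈ 537.2 m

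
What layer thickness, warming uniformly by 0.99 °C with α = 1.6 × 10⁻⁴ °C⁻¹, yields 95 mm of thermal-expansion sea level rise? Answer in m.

600 m

H = Δh/(αΔT) = 0.095 / (1.6×10⁻⁴ × 0.99) ≈ 599.7 m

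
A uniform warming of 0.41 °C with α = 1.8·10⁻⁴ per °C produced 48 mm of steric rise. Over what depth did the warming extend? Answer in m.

H = Δh/(αΔT) = 0.048 / (1.8×10⁻⁴ × 0.41) ≈ 650.4 m

650 m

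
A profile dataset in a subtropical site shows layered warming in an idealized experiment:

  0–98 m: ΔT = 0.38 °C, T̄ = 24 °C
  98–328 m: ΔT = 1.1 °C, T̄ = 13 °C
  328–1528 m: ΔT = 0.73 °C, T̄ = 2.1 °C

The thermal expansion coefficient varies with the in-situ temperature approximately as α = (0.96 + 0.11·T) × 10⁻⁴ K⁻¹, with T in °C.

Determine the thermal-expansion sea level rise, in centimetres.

Layer 1: α = (0.96 + 0.11×24)×10⁻⁴ = 3.6×10⁻⁴ K⁻¹
Layer 2: α = (0.96 + 0.11×13)×10⁻⁴ = 2.39×10⁻⁴ K⁻¹
Layer 3: α = (0.96 + 0.11×2.1)×10⁻⁴ = 1.191×10⁻⁴ K⁻¹
0–98 m: 0.38 × 3.6×10⁻⁴ × 98 = 0.0134064 m
2.39×10⁻⁴ × 230 × 1.1 = 0.060467 m
Layer 3: 1200 × 0.73 × 1.191×10⁻⁴ = 0.1043316 m
Δh = 0.0134064 + 0.060467 + 0.1043316 = 0.178205 m ≈ 18 cm

18 cm of thermosteric rise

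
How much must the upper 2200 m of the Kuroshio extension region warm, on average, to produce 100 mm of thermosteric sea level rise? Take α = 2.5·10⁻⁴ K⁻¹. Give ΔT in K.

ΔT = Δh/(αH) = 0.1 / (2.5×10⁻⁴ × 2200) ≈ 0.1818 K

ΔT ≈ 0.182 K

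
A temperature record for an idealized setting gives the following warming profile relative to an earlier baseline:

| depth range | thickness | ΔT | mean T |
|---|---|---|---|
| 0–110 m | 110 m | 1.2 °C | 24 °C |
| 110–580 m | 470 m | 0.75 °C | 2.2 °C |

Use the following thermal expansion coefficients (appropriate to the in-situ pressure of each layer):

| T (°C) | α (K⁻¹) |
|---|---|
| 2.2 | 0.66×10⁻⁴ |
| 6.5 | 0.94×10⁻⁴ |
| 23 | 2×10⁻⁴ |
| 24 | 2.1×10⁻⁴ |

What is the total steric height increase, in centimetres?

Layer 1 at 24 °C → α = 2.1×10⁻⁴ K⁻¹
Layer 2 at 2.2 °C → α = 0.66×10⁻⁴ K⁻¹
0–110 m: 1.2 × 2.1×10⁻⁴ × 110 = 0.02772 m
Layer 2: 470 × 0.75 × 0.66×10⁻⁴ = 0.023265 m
Δh = 0.02772 + 0.023265 = 0.050985 m ≈ 5.10 cm

5.10 cm of thermosteric rise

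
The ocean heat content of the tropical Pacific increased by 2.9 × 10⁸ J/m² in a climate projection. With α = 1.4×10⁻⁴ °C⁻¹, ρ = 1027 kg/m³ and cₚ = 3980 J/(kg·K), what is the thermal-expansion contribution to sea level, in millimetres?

about 9.93 mm

Δh = αQ/(ρcₚ) = 1.4×10⁻⁴ × 2.9×10⁸ / (1027 × 3980) ≈ 0.0099328 m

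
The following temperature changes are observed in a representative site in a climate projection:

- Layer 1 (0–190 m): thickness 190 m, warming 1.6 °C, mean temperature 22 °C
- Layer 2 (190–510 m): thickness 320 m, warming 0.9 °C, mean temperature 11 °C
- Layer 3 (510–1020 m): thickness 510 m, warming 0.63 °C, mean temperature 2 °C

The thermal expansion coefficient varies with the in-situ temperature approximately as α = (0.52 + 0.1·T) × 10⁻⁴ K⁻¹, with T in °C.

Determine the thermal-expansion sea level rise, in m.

0.15 m of thermosteric rise

Layer 1: α = (0.52 + 0.1×22)×10⁻⁴ = 2.72×10⁻⁴ K⁻¹
Layer 2: α = (0.52 + 0.1×11)×10⁻⁴ = 1.62×10⁻⁴ K⁻¹
Layer 3: α = (0.52 + 0.1×2)×10⁻⁴ = 0.72×10⁻⁴ K⁻¹
Layer 1: 2.72×10⁻⁴ × 190 × 1.6 = 0.082688 m
0.9 × 320 × 1.62×10⁻⁴ = 0.046656 m
Layer 3: 0.72×10⁻⁴ × 0.63 × 510 = 0.0231336 m
Δh = 0.082688 + 0.046656 + 0.0231336 = 0.1524776 m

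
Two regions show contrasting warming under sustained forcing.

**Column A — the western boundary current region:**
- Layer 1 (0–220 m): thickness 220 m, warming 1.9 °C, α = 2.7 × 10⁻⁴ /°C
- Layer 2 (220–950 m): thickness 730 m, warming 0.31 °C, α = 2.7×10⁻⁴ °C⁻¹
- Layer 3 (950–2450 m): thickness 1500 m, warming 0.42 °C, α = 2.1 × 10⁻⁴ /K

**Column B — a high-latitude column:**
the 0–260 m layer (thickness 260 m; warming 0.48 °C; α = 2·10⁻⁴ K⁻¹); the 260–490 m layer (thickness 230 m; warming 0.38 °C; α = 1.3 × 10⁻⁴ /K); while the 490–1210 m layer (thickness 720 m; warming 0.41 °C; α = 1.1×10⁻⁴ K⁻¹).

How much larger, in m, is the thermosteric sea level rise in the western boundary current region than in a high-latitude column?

A 0–220 m: 220 × 2.7×10⁻⁴ × 1.9 = 0.11286 m
A 0.31 × 2.7×10⁻⁴ × 730 = 0.061101 m
A Layer 3: 1500 × 0.42 × 2.1×10⁻⁴ = 0.13230 m
A total: 0.306261 m
B 0–260 m: 2×10⁻⁴ × 260 × 0.48 = 0.02496 m
B Layer 2: 230 × 1.3×10⁻⁴ × 0.38 = 0.011362 m
B 490–1210 m: 0.41 × 720 × 1.1×10⁻⁴ = 0.032472 m
B total: 0.068794 m
Difference: 0.306261 − 0.068794 = 0.237467 m

Δh_A − Δh_B ≈ 0.237 m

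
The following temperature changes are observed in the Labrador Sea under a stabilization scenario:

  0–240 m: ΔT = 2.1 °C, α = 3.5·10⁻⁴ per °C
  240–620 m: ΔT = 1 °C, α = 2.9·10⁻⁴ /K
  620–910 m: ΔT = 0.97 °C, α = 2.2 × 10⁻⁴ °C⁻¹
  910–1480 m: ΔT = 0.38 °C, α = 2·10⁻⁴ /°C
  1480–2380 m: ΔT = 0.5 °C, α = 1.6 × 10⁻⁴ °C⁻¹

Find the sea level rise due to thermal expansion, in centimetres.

Layer 1: 2.1 × 240 × 3.5×10⁻⁴ = 0.17640 m
240–620 m: 380 × 1 × 2.9×10⁻⁴ = 0.11020 m
620–910 m: 290 × 0.97 × 2.2×10⁻⁴ = 0.061886 m
910–1480 m: 2×10⁻⁴ × 570 × 0.38 = 0.04332 m
Layer 5: 0.5 × 900 × 1.6×10⁻⁴ = 0.07200 m
Δh = 0.17640 + 0.11020 + 0.061886 + 0.04332 + 0.07200 = 0.463806 m

about 46.4 cm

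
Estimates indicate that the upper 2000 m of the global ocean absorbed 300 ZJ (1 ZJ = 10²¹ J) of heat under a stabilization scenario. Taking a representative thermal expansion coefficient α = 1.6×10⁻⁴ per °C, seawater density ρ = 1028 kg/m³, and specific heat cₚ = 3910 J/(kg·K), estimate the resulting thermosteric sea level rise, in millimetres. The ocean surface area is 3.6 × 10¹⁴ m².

Δh ≈ 33.2 mm

Per unit area: Q = 300×10²¹ / (3.6×10¹⁴) ≈ 8.333×10⁸ J/m²
Δh = αQ/(ρcₚ) = 1.6×10⁻⁴ × 8.333×10⁸ / (1028 × 3910) ≈ 0.03317 m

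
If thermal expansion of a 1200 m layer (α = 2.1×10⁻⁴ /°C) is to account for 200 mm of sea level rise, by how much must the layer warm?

ΔT = Δh/(αH) = 0.2 / (2.1×10⁻⁴ × 1200) ≈ 0.7937 °C

ΔT ≈ 0.794 °C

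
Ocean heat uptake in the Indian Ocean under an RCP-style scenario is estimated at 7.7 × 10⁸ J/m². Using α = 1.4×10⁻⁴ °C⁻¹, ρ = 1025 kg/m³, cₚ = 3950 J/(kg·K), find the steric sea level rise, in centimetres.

Δh ≈ 2.7 cm

Δh = αQ/(ρcₚ) = 1.4×10⁻⁴ × 7.7×10⁸ / (1025 × 3950) ≈ 0.026626 m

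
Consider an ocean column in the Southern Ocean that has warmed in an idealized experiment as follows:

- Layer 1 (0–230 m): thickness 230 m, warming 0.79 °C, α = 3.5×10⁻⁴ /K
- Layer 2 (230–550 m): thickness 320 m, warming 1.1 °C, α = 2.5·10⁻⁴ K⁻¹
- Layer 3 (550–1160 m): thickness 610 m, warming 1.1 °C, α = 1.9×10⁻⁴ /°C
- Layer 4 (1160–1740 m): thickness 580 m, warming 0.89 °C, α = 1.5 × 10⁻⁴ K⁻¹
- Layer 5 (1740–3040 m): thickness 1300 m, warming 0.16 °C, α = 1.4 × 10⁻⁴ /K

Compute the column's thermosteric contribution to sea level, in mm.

Layer 1: 0.79 × 3.5×10⁻⁴ × 230 = 0.063595 m
2.5×10⁻⁴ × 1.1 × 320 = 0.08800 m
Layer 3: 1.9×10⁻⁴ × 1.1 × 610 = 0.12749 m
Layer 4: 0.89 × 580 × 1.5×10⁻⁴ = 0.07743 m
Layer 5: 1.4×10⁻⁴ × 1300 × 0.16 = 0.02912 m
Δh = 0.063595 + 0.08800 + 0.12749 + 0.07743 + 0.02912 = 0.385635 m

386 mm of thermosteric rise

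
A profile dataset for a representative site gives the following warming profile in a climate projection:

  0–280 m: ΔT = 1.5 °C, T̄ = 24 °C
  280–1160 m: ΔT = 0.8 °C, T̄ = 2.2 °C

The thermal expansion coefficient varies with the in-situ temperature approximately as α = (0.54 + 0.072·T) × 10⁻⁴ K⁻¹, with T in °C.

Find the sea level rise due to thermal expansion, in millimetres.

Layer 1: α = (0.54 + 0.072×24)×10⁻⁴ = 2.268×10⁻⁴ K⁻¹
Layer 2: α = (0.54 + 0.072×2.2)×10⁻⁴ = 0.6984×10⁻⁴ K⁻¹
Layer 1: 2.268×10⁻⁴ × 1.5 × 280 = 0.095256 m
280–1160 m: 0.6984×10⁻⁴ × 0.8 × 880 = 0.04916736 m
Δh = 0.095256 + 0.04916736 = 0.14442336 m ≈ 140 mm

Δh ≈ 140 mm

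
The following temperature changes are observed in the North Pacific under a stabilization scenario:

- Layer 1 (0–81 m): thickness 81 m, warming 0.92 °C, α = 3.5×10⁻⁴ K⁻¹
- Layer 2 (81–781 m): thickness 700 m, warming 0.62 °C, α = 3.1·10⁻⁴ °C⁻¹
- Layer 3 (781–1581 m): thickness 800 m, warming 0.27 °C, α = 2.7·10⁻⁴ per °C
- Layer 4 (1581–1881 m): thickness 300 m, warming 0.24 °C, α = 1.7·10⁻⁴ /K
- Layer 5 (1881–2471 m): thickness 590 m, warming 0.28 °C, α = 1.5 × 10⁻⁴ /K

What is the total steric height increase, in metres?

Δh ≈ 0.256 m

81 × 0.92 × 3.5×10⁻⁴ = 0.026082 m
81–781 m: 3.1×10⁻⁴ × 0.62 × 700 = 0.13454 m
781–1581 m: 800 × 0.27 × 2.7×10⁻⁴ = 0.05832 m
1581–1881 m: 1.7×10⁻⁴ × 300 × 0.24 = 0.01224 m
1881–2471 m: 1.5×10⁻⁴ × 590 × 0.28 = 0.02478 m
Δh = 0.026082 + 0.13454 + 0.05832 + 0.01224 + 0.02478 = 0.255962 m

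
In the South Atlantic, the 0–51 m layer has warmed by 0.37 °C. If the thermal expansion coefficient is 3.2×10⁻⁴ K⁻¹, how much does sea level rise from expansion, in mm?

Δh = αΔT·H = 3.2×10⁻⁴ × 0.37 × 51 = 0.0060384 m

6.04 mm of thermosteric rise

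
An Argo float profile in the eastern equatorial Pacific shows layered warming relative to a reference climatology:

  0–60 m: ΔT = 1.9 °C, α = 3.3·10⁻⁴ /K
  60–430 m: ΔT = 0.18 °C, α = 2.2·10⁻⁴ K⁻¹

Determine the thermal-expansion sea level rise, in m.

0–60 m: 1.9 × 3.3×10⁻⁴ × 60 = 0.03762 m
0.18 × 370 × 2.2×10⁻⁴ = 0.014652 m
Δh = 0.03762 + 0.014652 = 0.052272 m ≈ 0.0523 m

0.0523 m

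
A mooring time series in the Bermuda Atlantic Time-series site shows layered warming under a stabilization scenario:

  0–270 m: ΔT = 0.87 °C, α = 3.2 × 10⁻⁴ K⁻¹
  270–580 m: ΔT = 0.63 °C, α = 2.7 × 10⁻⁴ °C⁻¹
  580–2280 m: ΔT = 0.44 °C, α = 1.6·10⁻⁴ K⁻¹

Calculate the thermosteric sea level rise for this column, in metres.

0.248 m of thermosteric rise

270 × 3.2×10⁻⁴ × 0.87 = 0.075168 m
310 × 2.7×10⁻⁴ × 0.63 = 0.052731 m
1700 × 1.6×10⁻⁴ × 0.44 = 0.11968 m
Δh = 0.075168 + 0.052731 + 0.11968 = 0.247579 m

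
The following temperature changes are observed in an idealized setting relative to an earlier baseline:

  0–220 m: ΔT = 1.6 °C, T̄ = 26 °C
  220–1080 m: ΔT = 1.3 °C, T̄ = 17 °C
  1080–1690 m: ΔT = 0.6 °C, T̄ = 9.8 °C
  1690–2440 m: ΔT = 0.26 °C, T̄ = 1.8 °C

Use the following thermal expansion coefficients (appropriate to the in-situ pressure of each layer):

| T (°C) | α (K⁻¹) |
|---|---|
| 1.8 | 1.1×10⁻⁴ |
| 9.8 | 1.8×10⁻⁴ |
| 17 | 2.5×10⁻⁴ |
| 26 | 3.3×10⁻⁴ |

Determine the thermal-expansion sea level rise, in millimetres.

483 mm

Layer 1 at 26 °C → α = 3.3×10⁻⁴ K⁻¹
Layer 2 at 17 °C → α = 2.5×10⁻⁴ K⁻¹
Layer 3 at 9.8 °C → α = 1.8×10⁻⁴ K⁻¹
Layer 4 at 1.8 °C → α = 1.1×10⁻⁴ K⁻¹
220 × 3.3×10⁻⁴ × 1.6 = 0.11616 m
Layer 2: 860 × 2.5×10⁻⁴ × 1.3 = 0.27950 m
1080–1690 m: 610 × 0.6 × 1.8×10⁻⁴ = 0.06588 m
1690–2440 m: 750 × 1.1×10⁻⁴ × 0.26 = 0.02145 m
Δh = 0.11616 + 0.27950 + 0.06588 + 0.02145 = 0.48299 m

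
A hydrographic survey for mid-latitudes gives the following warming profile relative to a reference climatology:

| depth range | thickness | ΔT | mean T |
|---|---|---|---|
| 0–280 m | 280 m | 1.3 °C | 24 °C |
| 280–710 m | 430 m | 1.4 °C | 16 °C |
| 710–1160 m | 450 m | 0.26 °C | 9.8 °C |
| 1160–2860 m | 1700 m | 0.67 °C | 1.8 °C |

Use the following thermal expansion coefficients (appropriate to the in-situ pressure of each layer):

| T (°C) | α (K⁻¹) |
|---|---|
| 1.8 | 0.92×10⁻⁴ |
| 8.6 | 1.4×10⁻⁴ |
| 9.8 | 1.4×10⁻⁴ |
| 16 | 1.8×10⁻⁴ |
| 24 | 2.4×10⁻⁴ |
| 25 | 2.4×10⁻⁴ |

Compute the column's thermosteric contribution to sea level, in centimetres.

Layer 1 at 24 °C → α = 2.4×10⁻⁴ K⁻¹
Layer 2 at 16 °C → α = 1.8×10⁻⁴ K⁻¹
Layer 3 at 9.8 °C → α = 1.4×10⁻⁴ K⁻¹
Layer 4 at 1.8 °C → α = 0.92×10⁻⁴ K⁻¹
0–280 m: 1.3 × 2.4×10⁻⁴ × 280 = 0.08736 m
280–710 m: 1.8×10⁻⁴ × 1.4 × 430 = 0.10836 m
Layer 3: 1.4×10⁻⁴ × 450 × 0.26 = 0.01638 m
Layer 4: 0.67 × 0.92×10⁻⁴ × 1700 = 0.104788 m
Δh = 0.08736 + 0.10836 + 0.01638 + 0.104788 = 0.316888 m ≈ 32 cm

Δh ≈ 32 cm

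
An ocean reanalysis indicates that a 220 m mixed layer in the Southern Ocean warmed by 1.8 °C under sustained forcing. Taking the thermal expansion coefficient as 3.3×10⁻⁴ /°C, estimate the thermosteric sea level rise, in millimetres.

131 mm

Δh = αΔT·H = 3.3×10⁻⁴ × 1.8 × 220 = 0.13068 m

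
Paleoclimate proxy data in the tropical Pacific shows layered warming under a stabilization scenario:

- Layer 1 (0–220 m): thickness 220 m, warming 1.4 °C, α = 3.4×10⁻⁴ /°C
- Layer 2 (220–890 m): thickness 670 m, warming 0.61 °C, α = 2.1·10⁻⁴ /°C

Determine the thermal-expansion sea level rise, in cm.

about 19.1 cm

Layer 1: 3.4×10⁻⁴ × 1.4 × 220 = 0.10472 m
Layer 2: 0.61 × 2.1×10⁻⁴ × 670 = 0.085827 m
Δh = 0.10472 + 0.085827 = 0.190547 m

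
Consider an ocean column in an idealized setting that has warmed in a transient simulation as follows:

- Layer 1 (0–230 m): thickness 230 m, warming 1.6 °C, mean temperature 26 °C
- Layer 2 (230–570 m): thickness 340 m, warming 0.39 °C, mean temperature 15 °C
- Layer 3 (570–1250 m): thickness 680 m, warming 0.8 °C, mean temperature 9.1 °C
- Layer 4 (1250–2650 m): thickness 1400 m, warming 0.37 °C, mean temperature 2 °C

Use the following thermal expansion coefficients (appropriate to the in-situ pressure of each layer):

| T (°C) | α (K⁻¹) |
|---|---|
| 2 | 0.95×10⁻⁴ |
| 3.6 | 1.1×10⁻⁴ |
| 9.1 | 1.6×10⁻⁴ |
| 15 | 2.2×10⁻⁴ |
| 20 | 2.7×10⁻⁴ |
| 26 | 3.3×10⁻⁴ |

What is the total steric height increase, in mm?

287 mm

Layer 1 at 26 °C → α = 3.3×10⁻⁴ K⁻¹
Layer 2 at 15 °C → α = 2.2×10⁻⁴ K⁻¹
Layer 3 at 9.1 °C → α = 1.6×10⁻⁴ K⁻¹
Layer 4 at 2 °C → α = 0.95×10⁻⁴ K⁻¹
0–230 m: 1.6 × 3.3×10⁻⁴ × 230 = 0.12144 m
2.2×10⁻⁴ × 340 × 0.39 = 0.029172 m
570–1250 m: 680 × 1.6×10⁻⁴ × 0.8 = 0.08704 m
1250–2650 m: 1400 × 0.37 × 0.95×10⁻⁴ = 0.04921 m
Δh = 0.12144 + 0.029172 + 0.08704 + 0.04921 = 0.286862 m ≈ 287 mm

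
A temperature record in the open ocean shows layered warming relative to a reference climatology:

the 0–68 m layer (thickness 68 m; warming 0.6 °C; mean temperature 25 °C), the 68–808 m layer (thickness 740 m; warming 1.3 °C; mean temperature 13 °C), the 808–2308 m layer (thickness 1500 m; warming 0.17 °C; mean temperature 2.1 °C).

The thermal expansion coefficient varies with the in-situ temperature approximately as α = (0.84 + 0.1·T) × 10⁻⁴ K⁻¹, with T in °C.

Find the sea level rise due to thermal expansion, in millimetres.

250 mm of thermosteric rise

Layer 1: α = (0.84 + 0.1×25)×10⁻⁴ = 3.34×10⁻⁴ K⁻¹
Layer 2: α = (0.84 + 0.1×13)×10⁻⁴ = 2.14×10⁻⁴ K⁻¹
Layer 3: α = (0.84 + 0.1×2.1)×10⁻⁴ = 1.05×10⁻⁴ K⁻¹
0–68 m: 0.6 × 68 × 3.34×10⁻⁴ = 0.0136272 m
Layer 2: 740 × 1.3 × 2.14×10⁻⁴ = 0.205868 m
1.05×10⁻⁴ × 1500 × 0.17 = 0.026775 m
Δh = 0.0136272 + 0.205868 + 0.026775 = 0.2462702 m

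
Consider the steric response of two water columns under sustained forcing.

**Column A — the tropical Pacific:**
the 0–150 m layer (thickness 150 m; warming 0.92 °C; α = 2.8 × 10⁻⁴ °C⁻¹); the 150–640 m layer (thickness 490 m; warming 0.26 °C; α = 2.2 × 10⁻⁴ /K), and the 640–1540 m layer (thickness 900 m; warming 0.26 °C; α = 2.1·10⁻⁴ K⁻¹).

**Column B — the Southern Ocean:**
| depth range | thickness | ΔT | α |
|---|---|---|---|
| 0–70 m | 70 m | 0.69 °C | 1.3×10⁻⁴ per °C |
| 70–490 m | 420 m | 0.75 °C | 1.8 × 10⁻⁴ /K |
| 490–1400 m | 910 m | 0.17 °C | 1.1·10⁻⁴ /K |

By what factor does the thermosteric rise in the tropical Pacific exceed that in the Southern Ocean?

1.4

A 0.92 × 2.8×10⁻⁴ × 150 = 0.03864 m
A 2.2×10⁻⁴ × 490 × 0.26 = 0.028028 m
A 640–1540 m: 0.26 × 2.1×10⁻⁴ × 900 = 0.04914 m
A total: 0.115808 m
B 1.3×10⁻⁴ × 0.69 × 70 = 0.006279 m
B 0.75 × 420 × 1.8×10⁻⁴ = 0.05670 m
B 0.17 × 910 × 1.1×10⁻⁴ = 0.017017 m
B total: 0.079996 m
Ratio: 0.115808 / 0.079996 ≈ 1.448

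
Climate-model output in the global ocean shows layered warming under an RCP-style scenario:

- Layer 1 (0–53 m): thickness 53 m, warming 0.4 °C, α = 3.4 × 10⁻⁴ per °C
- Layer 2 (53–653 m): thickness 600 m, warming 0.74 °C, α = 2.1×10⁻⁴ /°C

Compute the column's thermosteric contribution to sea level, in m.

0.10 m of thermosteric rise

0–53 m: 53 × 3.4×10⁻⁴ × 0.4 = 0.007208 m
Layer 2: 0.74 × 2.1×10⁻⁴ × 600 = 0.09324 m
Δh = 0.007208 + 0.09324 = 0.100448 m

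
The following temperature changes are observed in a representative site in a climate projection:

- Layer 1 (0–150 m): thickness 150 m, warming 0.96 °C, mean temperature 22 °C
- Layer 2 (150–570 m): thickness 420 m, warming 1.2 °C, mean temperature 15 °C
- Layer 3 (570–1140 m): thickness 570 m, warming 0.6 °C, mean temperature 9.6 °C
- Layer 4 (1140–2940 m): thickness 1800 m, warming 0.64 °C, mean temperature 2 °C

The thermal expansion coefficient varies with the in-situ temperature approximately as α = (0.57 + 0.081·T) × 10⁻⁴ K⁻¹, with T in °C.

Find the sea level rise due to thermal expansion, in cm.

Layer 1: α = (0.57 + 0.081×22)×10⁻⁴ = 2.352×10⁻⁴ K⁻¹
Layer 2: α = (0.57 + 0.081×15)×10⁻⁴ = 1.785×10⁻⁴ K⁻¹
Layer 3: α = (0.57 + 0.081×9.6)×10⁻⁴ = 1.3476×10⁻⁴ K⁻¹
Layer 4: α = (0.57 + 0.081×2)×10⁻⁴ = 0.732×10⁻⁴ K⁻¹
0–150 m: 2.352×10⁻⁴ × 0.96 × 150 = 0.0338688 m
Layer 2: 420 × 1.785×10⁻⁴ × 1.2 = 0.089964 m
Layer 3: 0.6 × 570 × 1.3476×10⁻⁴ = 0.04608792 m
0.732×10⁻⁴ × 0.64 × 1800 = 0.0843264 m
Δh = 0.0338688 + 0.089964 + 0.04608792 + 0.0843264 = 0.25424712 m

about 25.4 cm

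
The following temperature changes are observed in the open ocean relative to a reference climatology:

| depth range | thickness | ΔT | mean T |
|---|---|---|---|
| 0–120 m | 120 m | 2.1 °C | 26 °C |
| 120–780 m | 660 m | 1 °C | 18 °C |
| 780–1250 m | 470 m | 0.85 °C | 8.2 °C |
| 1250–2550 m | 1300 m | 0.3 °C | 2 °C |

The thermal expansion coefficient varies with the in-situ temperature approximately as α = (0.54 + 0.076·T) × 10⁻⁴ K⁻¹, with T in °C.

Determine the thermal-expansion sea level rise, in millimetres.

263 mm

Layer 1: α = (0.54 + 0.076×26)×10⁻⁴ = 2.516×10⁻⁴ K⁻¹
Layer 2: α = (0.54 + 0.076×18)×10⁻⁴ = 1.908×10⁻⁴ K⁻¹
Layer 3: α = (0.54 + 0.076×8.2)×10⁻⁴ = 1.1632×10⁻⁴ K⁻¹
Layer 4: α = (0.54 + 0.076×2)×10⁻⁴ = 0.692×10⁻⁴ K⁻¹
0–120 m: 2.1 × 120 × 2.516×10⁻⁴ = 0.0634032 m
120–780 m: 1.908×10⁻⁴ × 1 × 660 = 0.125928 m
780–1250 m: 1.1632×10⁻⁴ × 0.85 × 470 = 0.04646984 m
Layer 4: 1300 × 0.3 × 0.692×10⁻⁴ = 0.026988 m
Δh = 0.0634032 + 0.125928 + 0.04646984 + 0.026988 = 0.26278904 m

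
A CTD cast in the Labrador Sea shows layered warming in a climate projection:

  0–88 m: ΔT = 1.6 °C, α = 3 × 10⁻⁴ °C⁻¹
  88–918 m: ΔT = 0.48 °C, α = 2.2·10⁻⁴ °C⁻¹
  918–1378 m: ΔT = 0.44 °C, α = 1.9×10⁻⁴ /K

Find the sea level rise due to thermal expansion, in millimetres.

Δh = 168 mm

Layer 1: 3×10⁻⁴ × 88 × 1.6 = 0.04224 m
2.2×10⁻⁴ × 0.48 × 830 = 0.087648 m
Layer 3: 460 × 1.9×10⁻⁴ × 0.44 = 0.038456 m
Δh = 0.04224 + 0.087648 + 0.038456 = 0.168344 m ≈ 168 mm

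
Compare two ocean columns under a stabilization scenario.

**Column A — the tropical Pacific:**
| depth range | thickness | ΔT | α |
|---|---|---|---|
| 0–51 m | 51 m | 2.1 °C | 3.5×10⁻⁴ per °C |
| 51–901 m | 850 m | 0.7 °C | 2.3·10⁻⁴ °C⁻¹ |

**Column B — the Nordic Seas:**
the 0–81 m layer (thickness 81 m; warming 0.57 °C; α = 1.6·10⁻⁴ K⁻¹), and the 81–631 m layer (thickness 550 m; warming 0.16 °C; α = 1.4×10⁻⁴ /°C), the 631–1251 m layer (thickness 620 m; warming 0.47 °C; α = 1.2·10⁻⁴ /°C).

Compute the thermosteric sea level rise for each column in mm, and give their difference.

A Layer 1: 3.5×10⁻⁴ × 51 × 2.1 = 0.037485 m
A 2.3×10⁻⁴ × 850 × 0.7 = 0.13685 m
A total: 0.174335 m
B 0–81 m: 81 × 1.6×10⁻⁴ × 0.57 = 0.0073872 m
B 81–631 m: 0.16 × 1.4×10⁻⁴ × 550 = 0.01232 m
B 631–1251 m: 0.47 × 1.2×10⁻⁴ × 620 = 0.034968 m
B total: 0.0546752 m
Difference: 0.174335 − 0.0546752 = 0.1196598 m

A: 170 mm; B: 55 mm; difference 120 mm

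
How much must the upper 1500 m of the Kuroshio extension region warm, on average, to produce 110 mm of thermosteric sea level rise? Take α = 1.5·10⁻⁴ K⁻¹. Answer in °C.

ΔT = Δh/(αH) = 0.11 / (1.5×10⁻⁴ × 1500) ≈ 0.4889 °C

ΔT ≈ 0.49 °C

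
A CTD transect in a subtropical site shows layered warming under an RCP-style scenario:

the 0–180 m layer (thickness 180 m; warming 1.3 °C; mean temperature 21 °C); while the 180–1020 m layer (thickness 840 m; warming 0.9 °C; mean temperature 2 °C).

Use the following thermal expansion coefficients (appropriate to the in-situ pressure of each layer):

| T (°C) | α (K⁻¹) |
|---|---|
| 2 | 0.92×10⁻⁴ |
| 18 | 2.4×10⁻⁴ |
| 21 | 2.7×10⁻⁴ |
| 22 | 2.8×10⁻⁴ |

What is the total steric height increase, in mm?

Layer 1 at 21 °C → α = 2.7×10⁻⁴ K⁻¹
Layer 2 at 2 °C → α = 0.92×10⁻⁴ K⁻¹
Layer 1: 1.3 × 180 × 2.7×10⁻⁴ = 0.06318 m
Layer 2: 840 × 0.9 × 0.92×10⁻⁴ = 0.069552 m
Δh = 0.06318 + 0.069552 = 0.132732 m

Δh = 133 mm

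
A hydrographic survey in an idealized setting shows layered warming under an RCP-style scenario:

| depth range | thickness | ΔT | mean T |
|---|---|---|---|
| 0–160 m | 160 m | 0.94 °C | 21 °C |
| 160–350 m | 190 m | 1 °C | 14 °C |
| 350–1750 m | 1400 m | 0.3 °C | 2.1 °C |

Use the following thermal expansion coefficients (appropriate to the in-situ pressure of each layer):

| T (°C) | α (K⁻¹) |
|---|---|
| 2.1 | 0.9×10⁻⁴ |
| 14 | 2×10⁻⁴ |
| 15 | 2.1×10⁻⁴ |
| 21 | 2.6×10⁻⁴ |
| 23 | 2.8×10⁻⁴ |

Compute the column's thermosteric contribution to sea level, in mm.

Layer 1 at 21 °C → α = 2.6×10⁻⁴ K⁻¹
Layer 2 at 14 °C → α = 2×10⁻⁴ K⁻¹
Layer 3 at 2.1 °C → α = 0.9×10⁻⁴ K⁻¹
Layer 1: 0.94 × 160 × 2.6×10⁻⁴ = 0.039104 m
Layer 2: 1 × 2×10⁻⁴ × 190 = 0.03800 m
Layer 3: 1400 × 0.3 × 0.9×10⁻⁴ = 0.03780 m
Δh = 0.039104 + 0.03800 + 0.03780 = 0.114904 m

Δh = 110 mm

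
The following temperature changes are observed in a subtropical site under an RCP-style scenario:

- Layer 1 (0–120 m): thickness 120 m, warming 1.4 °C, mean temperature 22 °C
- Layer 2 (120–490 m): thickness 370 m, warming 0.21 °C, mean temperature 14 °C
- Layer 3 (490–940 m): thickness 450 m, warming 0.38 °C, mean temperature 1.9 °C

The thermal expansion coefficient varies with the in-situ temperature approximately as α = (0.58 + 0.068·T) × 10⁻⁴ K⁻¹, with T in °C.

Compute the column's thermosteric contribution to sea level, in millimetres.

about 58.9 mm

Layer 1: α = (0.58 + 0.068×22)×10⁻⁴ = 2.076×10⁻⁴ K⁻¹
Layer 2: α = (0.58 + 0.068×14)×10⁻⁴ = 1.532×10⁻⁴ K⁻¹
Layer 3: α = (0.58 + 0.068×1.9)×10⁻⁴ = 0.7092×10⁻⁴ K⁻¹
0–120 m: 2.076×10⁻⁴ × 120 × 1.4 = 0.0348768 m
1.532×10⁻⁴ × 0.21 × 370 = 0.01190364 m
450 × 0.38 × 0.7092×10⁻⁴ = 0.01212732 m
Δh = 0.0348768 + 0.01190364 + 0.01212732 = 0.05890776 m ≈ 58.9 mm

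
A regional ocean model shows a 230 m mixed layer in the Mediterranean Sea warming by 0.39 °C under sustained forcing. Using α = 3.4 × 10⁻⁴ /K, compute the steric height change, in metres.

Δh ≈ 0.0305 m

Δh = αΔT·H = 3.4×10⁻⁴ × 0.39 × 230 = 0.030498 m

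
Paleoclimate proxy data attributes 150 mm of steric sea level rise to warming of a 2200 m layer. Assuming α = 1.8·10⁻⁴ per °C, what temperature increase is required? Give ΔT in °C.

about 0.379 °C

ΔT = Δh/(αH) = 0.15 / (1.8×10⁻⁴ × 2200) ≈ 0.3788 °C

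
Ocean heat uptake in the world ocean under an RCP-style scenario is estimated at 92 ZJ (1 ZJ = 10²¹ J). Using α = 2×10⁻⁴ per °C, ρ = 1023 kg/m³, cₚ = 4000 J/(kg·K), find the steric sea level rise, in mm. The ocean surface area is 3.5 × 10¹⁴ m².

Per unit area: Q = 92×10²¹ / (3.5×10¹⁴) ≈ 2.629×10⁸ J/m²
Δh = αQ/(ρcₚ) = 2×10⁻⁴ × 2.629×10⁸ / (1023 × 4000) ≈ 0.012849 m

13 mm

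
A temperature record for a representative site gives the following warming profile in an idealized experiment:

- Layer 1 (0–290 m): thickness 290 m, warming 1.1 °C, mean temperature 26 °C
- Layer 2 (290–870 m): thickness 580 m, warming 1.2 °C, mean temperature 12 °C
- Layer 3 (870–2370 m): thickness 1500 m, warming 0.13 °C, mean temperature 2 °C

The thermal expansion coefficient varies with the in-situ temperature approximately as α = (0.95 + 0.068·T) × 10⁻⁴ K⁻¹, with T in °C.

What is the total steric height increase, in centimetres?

Layer 1: α = (0.95 + 0.068×26)×10⁻⁴ = 2.718×10⁻⁴ K⁻¹
Layer 2: α = (0.95 + 0.068×12)×10⁻⁴ = 1.766×10⁻⁴ K⁻¹
Layer 3: α = (0.95 + 0.068×2)×10⁻⁴ = 1.086×10⁻⁴ K⁻¹
0–290 m: 1.1 × 290 × 2.718×10⁻⁴ = 0.0867042 m
580 × 1.2 × 1.766×10⁻⁴ = 0.1229136 m
1500 × 0.13 × 1.086×10⁻⁴ = 0.021177 m
Δh = 0.0867042 + 0.1229136 + 0.021177 = 0.2307948 m ≈ 23.1 cm

Δh ≈ 23.1 cm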